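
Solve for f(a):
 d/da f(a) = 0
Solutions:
 f(a) = C1


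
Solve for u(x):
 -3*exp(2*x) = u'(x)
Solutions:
 u(x) = C1 - 3*exp(2*x)/2


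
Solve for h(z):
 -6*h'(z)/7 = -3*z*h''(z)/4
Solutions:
 h(z) = C1 + C2*z^(15/7)


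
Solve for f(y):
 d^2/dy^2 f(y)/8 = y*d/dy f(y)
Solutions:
 f(y) = C1 + C2*erfi(2*y)


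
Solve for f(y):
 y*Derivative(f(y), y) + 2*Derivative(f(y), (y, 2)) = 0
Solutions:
 f(y) = C1 + C2*erf(y/2)


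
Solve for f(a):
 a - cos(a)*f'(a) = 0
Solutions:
 f(a) = C1 + Integral(a/cos(a), a)


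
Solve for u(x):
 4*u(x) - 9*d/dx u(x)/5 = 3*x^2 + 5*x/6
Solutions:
 u(x) = C1*exp(20*x/9) + 3*x^2/4 + 53*x/60 + 159/400


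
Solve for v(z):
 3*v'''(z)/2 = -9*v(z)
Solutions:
 v(z) = C3*exp(-6^(1/3)*z) + (C1*sin(2^(1/3)*3^(5/6)*z/2) + C2*cos(2^(1/3)*3^(5/6)*z/2))*exp(6^(1/3)*z/2)


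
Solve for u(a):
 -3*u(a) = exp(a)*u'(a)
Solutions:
 u(a) = C1*exp(3*exp(-a))


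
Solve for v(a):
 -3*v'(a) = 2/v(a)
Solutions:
 v(a) = -sqrt(C1 - 12*a)/3
 v(a) = sqrt(C1 - 12*a)/3


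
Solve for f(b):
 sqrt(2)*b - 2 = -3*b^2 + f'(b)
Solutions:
 f(b) = C1 + b^3 + sqrt(2)*b^2/2 - 2*b


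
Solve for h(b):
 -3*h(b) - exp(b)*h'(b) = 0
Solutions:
 h(b) = C1*exp(3*exp(-b))


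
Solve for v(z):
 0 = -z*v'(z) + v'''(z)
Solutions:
 v(z) = C1 + Integral(C2*airyai(z) + C3*airybi(z), z)


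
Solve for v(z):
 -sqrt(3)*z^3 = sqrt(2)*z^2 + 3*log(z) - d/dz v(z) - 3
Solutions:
 v(z) = C1 + sqrt(3)*z^4/4 + sqrt(2)*z^3/3 + 3*z*log(z) - 6*z


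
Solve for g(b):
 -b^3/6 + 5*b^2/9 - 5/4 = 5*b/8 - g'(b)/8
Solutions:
 g(b) = C1 + b^4/3 - 40*b^3/27 + 5*b^2/2 + 10*b


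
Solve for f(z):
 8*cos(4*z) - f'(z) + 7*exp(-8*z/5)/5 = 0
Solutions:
 f(z) = C1 + 2*sin(4*z) - 7*exp(-8*z/5)/8


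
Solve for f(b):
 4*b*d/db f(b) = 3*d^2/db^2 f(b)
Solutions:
 f(b) = C1 + C2*erfi(sqrt(6)*b/3)


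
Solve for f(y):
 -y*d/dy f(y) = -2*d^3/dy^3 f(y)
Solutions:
 f(y) = C1 + Integral(C2*airyai(2^(2/3)*y/2) + C3*airybi(2^(2/3)*y/2), y)


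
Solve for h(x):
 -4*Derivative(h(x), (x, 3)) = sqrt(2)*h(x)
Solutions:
 h(x) = C3*exp(-sqrt(2)*x/2) + (C1*sin(sqrt(6)*x/4) + C2*cos(sqrt(6)*x/4))*exp(sqrt(2)*x/4)


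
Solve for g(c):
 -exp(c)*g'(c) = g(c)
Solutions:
 g(c) = C1*exp(exp(-c))


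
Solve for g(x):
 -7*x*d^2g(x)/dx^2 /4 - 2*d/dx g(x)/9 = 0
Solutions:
 g(x) = C1 + C2*x^(55/63)


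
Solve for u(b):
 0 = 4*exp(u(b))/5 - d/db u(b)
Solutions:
 u(b) = log(-1/(C1 + 4*b)) + log(5)


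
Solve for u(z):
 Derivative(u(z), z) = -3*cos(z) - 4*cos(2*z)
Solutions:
 u(z) = C1 - 3*sin(z) - 2*sin(2*z)


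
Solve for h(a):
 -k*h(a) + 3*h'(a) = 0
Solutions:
 h(a) = C1*exp(a*k/3)


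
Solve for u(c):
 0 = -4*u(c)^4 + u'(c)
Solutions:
 u(c) = (-1/(C1 + 12*c))^(1/3)
 u(c) = (-1/(C1 + 4*c))^(1/3)*(-3^(2/3) - 3*3^(1/6)*I)/6
 u(c) = (-1/(C1 + 4*c))^(1/3)*(-3^(2/3) + 3*3^(1/6)*I)/6


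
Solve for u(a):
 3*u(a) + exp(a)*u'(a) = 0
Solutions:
 u(a) = C1*exp(3*exp(-a))


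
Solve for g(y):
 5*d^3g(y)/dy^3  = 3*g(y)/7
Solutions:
 g(y) = C3*exp(3^(1/3)*35^(2/3)*y/35) + (C1*sin(3^(5/6)*35^(2/3)*y/70) + C2*cos(3^(5/6)*35^(2/3)*y/70))*exp(-3^(1/3)*35^(2/3)*y/70)


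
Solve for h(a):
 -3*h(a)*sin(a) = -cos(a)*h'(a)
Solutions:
 h(a) = C1/cos(a)^3


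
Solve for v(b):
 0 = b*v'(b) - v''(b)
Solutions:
 v(b) = C1 + C2*erfi(sqrt(2)*b/2)


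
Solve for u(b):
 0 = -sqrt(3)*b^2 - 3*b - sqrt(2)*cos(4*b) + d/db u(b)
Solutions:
 u(b) = C1 + sqrt(3)*b^3/3 + 3*b^2/2 + sqrt(2)*sin(4*b)/4


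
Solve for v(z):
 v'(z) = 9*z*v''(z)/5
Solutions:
 v(z) = C1 + C2*z^(14/9)


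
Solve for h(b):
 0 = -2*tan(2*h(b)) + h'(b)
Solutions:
 h(b) = -asin(C1*exp(4*b))/2 + pi/2
 h(b) = asin(C1*exp(4*b))/2


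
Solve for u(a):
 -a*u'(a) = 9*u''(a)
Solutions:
 u(a) = C1 + C2*erf(sqrt(2)*a/6)


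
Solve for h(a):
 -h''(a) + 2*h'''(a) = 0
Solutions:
 h(a) = C1 + C2*a + C3*exp(a/2)


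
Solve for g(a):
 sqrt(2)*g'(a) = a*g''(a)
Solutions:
 g(a) = C1 + C2*a^(1 + sqrt(2))


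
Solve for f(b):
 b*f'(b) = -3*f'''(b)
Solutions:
 f(b) = C1 + Integral(C2*airyai(-3^(2/3)*b/3) + C3*airybi(-3^(2/3)*b/3), b)


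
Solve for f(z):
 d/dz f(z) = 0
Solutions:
 f(z) = C1


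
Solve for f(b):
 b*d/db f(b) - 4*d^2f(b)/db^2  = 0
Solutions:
 f(b) = C1 + C2*erfi(sqrt(2)*b/4)


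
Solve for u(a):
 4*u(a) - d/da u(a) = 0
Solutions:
 u(a) = C1*exp(4*a)


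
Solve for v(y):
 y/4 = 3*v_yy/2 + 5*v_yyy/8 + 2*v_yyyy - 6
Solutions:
 v(y) = C1 + C2*y + y^3/36 + 283*y^2/144 + (C3*sin(sqrt(743)*y/32) + C4*cos(sqrt(743)*y/32))*exp(-5*y/32)


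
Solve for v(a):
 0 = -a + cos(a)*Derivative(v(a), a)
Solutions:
 v(a) = C1 + Integral(a/cos(a), a)


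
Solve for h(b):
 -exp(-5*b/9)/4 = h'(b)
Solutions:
 h(b) = C1 + 9*exp(-5*b/9)/20


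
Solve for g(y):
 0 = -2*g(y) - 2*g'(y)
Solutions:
 g(y) = C1*exp(-y)


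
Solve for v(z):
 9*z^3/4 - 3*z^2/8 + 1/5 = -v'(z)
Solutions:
 v(z) = C1 - 9*z^4/16 + z^3/8 - z/5


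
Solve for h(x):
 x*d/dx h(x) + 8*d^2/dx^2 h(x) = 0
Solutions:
 h(x) = C1 + C2*erf(x/4)


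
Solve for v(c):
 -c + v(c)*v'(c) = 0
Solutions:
 v(c) = -sqrt(C1 + c^2)
 v(c) = sqrt(C1 + c^2)


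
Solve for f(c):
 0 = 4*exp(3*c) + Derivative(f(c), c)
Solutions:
 f(c) = C1 - 4*exp(3*c)/3


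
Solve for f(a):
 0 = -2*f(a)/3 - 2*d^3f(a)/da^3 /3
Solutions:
 f(a) = C3*exp(-a) + (C1*sin(sqrt(3)*a/2) + C2*cos(sqrt(3)*a/2))*exp(a/2)


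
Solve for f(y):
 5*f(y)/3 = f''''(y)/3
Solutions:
 f(y) = C1*exp(-5^(1/4)*y) + C2*exp(5^(1/4)*y) + C3*sin(5^(1/4)*y) + C4*cos(5^(1/4)*y)


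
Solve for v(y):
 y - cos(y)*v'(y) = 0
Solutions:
 v(y) = C1 + Integral(y/cos(y), y)


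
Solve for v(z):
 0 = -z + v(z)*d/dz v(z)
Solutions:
 v(z) = -sqrt(C1 + z^2)
 v(z) = sqrt(C1 + z^2)


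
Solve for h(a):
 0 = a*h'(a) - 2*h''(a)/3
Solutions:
 h(a) = C1 + C2*erfi(sqrt(3)*a/2)


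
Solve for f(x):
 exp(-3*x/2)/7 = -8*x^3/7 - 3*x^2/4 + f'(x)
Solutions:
 f(x) = C1 + 2*x^4/7 + x^3/4 - 2*exp(-3*x/2)/21


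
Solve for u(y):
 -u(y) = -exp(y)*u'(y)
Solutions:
 u(y) = C1*exp(-exp(-y))


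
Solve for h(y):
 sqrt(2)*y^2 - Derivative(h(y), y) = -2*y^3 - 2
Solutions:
 h(y) = C1 + y^4/2 + sqrt(2)*y^3/3 + 2*y


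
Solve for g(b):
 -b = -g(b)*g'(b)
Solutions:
 g(b) = -sqrt(C1 + b^2)
 g(b) = sqrt(C1 + b^2)


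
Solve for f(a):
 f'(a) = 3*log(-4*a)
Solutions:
 f(a) = C1 + 3*a*log(-a) + 3*a*(-1 + 2*log(2))


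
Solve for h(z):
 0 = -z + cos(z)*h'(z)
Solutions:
 h(z) = C1 + Integral(z/cos(z), z)


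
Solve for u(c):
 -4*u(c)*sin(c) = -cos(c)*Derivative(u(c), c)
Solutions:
 u(c) = C1/cos(c)^4


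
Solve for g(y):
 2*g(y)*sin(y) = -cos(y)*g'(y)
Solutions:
 g(y) = C1*cos(y)^2


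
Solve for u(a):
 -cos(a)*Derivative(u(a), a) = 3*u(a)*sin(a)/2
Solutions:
 u(a) = C1*cos(a)^(3/2)


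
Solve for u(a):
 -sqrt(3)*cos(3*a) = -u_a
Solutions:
 u(a) = C1 + sqrt(3)*sin(3*a)/3


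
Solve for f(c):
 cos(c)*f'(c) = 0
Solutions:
 f(c) = C1


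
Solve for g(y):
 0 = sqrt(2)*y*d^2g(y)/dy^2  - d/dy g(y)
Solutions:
 g(y) = C1 + C2*y^(sqrt(2)/2 + 1)


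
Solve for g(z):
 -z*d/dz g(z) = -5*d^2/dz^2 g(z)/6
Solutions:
 g(z) = C1 + C2*erfi(sqrt(15)*z/5)


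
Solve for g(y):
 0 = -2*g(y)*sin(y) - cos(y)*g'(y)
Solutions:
 g(y) = C1*cos(y)^2


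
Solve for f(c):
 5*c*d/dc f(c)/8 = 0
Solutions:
 f(c) = C1


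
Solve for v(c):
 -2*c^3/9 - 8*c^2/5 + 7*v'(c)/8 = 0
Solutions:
 v(c) = C1 + 4*c^4/63 + 64*c^3/105


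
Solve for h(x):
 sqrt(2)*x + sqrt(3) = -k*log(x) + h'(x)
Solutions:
 h(x) = C1 + k*x*log(x) - k*x + sqrt(2)*x^2/2 + sqrt(3)*x


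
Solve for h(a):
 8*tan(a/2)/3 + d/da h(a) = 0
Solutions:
 h(a) = C1 + 16*log(cos(a/2))/3


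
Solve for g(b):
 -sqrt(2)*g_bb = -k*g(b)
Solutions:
 g(b) = C1*exp(-2^(3/4)*b*sqrt(k)/2) + C2*exp(2^(3/4)*b*sqrt(k)/2)


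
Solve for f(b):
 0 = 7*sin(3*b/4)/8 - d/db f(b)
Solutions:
 f(b) = C1 - 7*cos(3*b/4)/6


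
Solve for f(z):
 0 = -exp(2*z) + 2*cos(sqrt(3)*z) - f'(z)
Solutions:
 f(z) = C1 - exp(2*z)/2 + 2*sqrt(3)*sin(sqrt(3)*z)/3


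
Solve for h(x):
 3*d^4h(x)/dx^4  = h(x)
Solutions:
 h(x) = C1*exp(-3^(3/4)*x/3) + C2*exp(3^(3/4)*x/3) + C3*sin(3^(3/4)*x/3) + C4*cos(3^(3/4)*x/3)


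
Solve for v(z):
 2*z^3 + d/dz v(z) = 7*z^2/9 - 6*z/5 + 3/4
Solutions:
 v(z) = C1 - z^4/2 + 7*z^3/27 - 3*z^2/5 + 3*z/4


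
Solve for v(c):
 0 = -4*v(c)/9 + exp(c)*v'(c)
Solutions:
 v(c) = C1*exp(-4*exp(-c)/9)


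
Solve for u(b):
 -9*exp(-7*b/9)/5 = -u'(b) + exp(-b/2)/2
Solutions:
 u(b) = C1 - 1/sqrt(exp(b)) - 81*exp(-7*b/9)/35


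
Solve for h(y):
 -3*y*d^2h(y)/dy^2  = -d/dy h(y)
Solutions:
 h(y) = C1 + C2*y^(4/3)


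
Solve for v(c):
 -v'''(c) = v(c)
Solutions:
 v(c) = C3*exp(-c) + (C1*sin(sqrt(3)*c/2) + C2*cos(sqrt(3)*c/2))*exp(c/2)


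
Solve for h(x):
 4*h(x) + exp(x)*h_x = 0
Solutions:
 h(x) = C1*exp(4*exp(-x))


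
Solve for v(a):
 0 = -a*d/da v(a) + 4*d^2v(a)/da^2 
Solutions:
 v(a) = C1 + C2*erfi(sqrt(2)*a/4)


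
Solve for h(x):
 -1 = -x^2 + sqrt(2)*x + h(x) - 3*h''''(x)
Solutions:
 h(x) = C1*exp(-3^(3/4)*x/3) + C2*exp(3^(3/4)*x/3) + C3*sin(3^(3/4)*x/3) + C4*cos(3^(3/4)*x/3) + x^2 - sqrt(2)*x - 1


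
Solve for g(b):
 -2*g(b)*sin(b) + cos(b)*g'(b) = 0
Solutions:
 g(b) = C1/cos(b)^2


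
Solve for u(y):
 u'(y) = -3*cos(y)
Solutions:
 u(y) = C1 - 3*sin(y)


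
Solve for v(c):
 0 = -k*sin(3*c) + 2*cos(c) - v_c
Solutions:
 v(c) = C1 + k*cos(3*c)/3 + 2*sin(c)


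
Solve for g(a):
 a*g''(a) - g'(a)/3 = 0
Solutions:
 g(a) = C1 + C2*a^(4/3)


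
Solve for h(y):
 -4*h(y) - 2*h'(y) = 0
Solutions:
 h(y) = C1*exp(-2*y)


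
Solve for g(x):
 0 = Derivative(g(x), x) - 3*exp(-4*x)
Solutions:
 g(x) = C1 - 3*exp(-4*x)/4


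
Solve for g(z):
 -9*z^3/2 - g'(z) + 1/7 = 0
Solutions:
 g(z) = C1 - 9*z^4/8 + z/7


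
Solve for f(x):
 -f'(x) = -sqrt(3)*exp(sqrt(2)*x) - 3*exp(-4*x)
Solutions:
 f(x) = C1 + sqrt(6)*exp(sqrt(2)*x)/2 - 3*exp(-4*x)/4


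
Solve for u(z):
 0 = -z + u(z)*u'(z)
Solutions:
 u(z) = -sqrt(C1 + z^2)
 u(z) = sqrt(C1 + z^2)


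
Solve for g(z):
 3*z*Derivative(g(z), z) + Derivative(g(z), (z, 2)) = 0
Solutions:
 g(z) = C1 + C2*erf(sqrt(6)*z/2)


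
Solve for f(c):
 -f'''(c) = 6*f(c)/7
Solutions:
 f(c) = C3*exp(-6^(1/3)*7^(2/3)*c/7) + (C1*sin(2^(1/3)*3^(5/6)*7^(2/3)*c/14) + C2*cos(2^(1/3)*3^(5/6)*7^(2/3)*c/14))*exp(6^(1/3)*7^(2/3)*c/14)


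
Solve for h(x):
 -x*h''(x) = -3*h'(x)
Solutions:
 h(x) = C1 + C2*x^4


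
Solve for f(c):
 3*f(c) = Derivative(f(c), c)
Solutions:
 f(c) = C1*exp(3*c)


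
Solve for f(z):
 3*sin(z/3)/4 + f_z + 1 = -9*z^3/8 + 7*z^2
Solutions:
 f(z) = C1 - 9*z^4/32 + 7*z^3/3 - z + 9*cos(z/3)/4


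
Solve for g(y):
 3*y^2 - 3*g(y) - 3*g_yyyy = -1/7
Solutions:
 g(y) = y^2 + (C1*sin(sqrt(2)*y/2) + C2*cos(sqrt(2)*y/2))*exp(-sqrt(2)*y/2) + (C3*sin(sqrt(2)*y/2) + C4*cos(sqrt(2)*y/2))*exp(sqrt(2)*y/2) + 1/21


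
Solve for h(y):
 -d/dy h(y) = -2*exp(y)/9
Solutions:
 h(y) = C1 + 2*exp(y)/9


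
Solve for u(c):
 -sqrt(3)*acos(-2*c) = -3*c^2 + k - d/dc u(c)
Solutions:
 u(c) = C1 - c^3 + c*k + sqrt(3)*(c*acos(-2*c) + sqrt(1 - 4*c^2)/2)


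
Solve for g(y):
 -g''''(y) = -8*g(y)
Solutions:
 g(y) = C1*exp(-2^(3/4)*y) + C2*exp(2^(3/4)*y) + C3*sin(2^(3/4)*y) + C4*cos(2^(3/4)*y)


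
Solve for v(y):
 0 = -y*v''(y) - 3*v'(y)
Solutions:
 v(y) = C1 + C2/y^2


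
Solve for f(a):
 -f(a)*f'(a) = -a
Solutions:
 f(a) = -sqrt(C1 + a^2)
 f(a) = sqrt(C1 + a^2)


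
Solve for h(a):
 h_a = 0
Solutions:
 h(a) = C1


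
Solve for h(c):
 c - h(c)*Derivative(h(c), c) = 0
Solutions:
 h(c) = -sqrt(C1 + c^2)
 h(c) = sqrt(C1 + c^2)


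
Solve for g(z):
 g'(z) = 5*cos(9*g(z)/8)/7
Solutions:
 -5*z/7 - 4*log(sin(9*g(z)/8) - 1)/9 + 4*log(sin(9*g(z)/8) + 1)/9 = C1


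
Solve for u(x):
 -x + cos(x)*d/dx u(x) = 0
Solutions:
 u(x) = C1 + Integral(x/cos(x), x)


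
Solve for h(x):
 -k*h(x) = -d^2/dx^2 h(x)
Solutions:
 h(x) = C1*exp(-sqrt(k)*x) + C2*exp(sqrt(k)*x)


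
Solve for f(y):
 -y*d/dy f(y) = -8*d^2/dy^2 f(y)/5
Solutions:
 f(y) = C1 + C2*erfi(sqrt(5)*y/4)


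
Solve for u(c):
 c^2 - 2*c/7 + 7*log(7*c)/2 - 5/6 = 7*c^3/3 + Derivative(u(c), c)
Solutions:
 u(c) = C1 - 7*c^4/12 + c^3/3 - c^2/7 + 7*c*log(c)/2 - 13*c/3 + 7*c*log(7)/2


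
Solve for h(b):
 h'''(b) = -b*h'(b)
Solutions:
 h(b) = C1 + Integral(C2*airyai(-b) + C3*airybi(-b), b)


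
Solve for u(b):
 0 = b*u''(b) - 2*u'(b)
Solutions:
 u(b) = C1 + C2*b^3


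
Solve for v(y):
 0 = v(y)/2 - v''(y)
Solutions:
 v(y) = C1*exp(-sqrt(2)*y/2) + C2*exp(sqrt(2)*y/2)


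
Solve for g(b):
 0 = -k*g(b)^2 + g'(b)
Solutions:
 g(b) = -1/(C1 + b*k)


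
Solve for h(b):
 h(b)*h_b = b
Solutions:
 h(b) = -sqrt(C1 + b^2)
 h(b) = sqrt(C1 + b^2)


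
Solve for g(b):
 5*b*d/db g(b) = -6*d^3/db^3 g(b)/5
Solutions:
 g(b) = C1 + Integral(C2*airyai(-30^(2/3)*b/6) + C3*airybi(-30^(2/3)*b/6), b)


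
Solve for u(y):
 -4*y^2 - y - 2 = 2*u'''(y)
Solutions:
 u(y) = C1 + C2*y + C3*y^2 - y^5/30 - y^4/48 - y^3/6


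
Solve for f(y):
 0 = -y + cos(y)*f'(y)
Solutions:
 f(y) = C1 + Integral(y/cos(y), y)


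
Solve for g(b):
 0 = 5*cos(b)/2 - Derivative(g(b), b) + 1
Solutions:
 g(b) = C1 + b + 5*sin(b)/2


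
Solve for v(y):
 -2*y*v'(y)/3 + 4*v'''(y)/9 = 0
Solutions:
 v(y) = C1 + Integral(C2*airyai(2^(2/3)*3^(1/3)*y/2) + C3*airybi(2^(2/3)*3^(1/3)*y/2), y)


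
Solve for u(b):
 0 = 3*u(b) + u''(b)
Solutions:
 u(b) = C1*sin(sqrt(3)*b) + C2*cos(sqrt(3)*b)


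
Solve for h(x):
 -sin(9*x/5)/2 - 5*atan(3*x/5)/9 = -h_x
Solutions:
 h(x) = C1 + 5*x*atan(3*x/5)/9 - 25*log(9*x^2 + 25)/54 - 5*cos(9*x/5)/18


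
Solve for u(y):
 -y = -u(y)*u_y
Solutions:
 u(y) = -sqrt(C1 + y^2)
 u(y) = sqrt(C1 + y^2)


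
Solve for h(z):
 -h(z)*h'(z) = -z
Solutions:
 h(z) = -sqrt(C1 + z^2)
 h(z) = sqrt(C1 + z^2)


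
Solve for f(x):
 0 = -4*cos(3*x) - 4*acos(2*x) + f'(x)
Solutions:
 f(x) = C1 + 4*x*acos(2*x) - 2*sqrt(1 - 4*x^2) + 4*sin(3*x)/3


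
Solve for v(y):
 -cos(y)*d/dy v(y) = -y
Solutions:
 v(y) = C1 + Integral(y/cos(y), y)


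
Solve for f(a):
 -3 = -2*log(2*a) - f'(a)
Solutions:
 f(a) = C1 - 2*a*log(a) - a*log(4) + 5*a


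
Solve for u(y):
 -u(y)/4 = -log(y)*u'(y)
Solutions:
 u(y) = C1*exp(li(y)/4)


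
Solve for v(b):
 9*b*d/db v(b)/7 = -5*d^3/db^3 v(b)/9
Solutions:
 v(b) = C1 + Integral(C2*airyai(-3*3^(1/3)*35^(2/3)*b/35) + C3*airybi(-3*3^(1/3)*35^(2/3)*b/35), b)


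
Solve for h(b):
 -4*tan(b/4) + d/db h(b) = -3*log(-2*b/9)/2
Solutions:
 h(b) = C1 - 3*b*log(-b)/2 - 3*b*log(2)/2 + 3*b/2 + 3*b*log(3) - 16*log(cos(b/4))


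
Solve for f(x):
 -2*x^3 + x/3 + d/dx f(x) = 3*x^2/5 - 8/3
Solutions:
 f(x) = C1 + x^4/2 + x^3/5 - x^2/6 - 8*x/3


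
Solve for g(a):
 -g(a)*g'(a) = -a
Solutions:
 g(a) = -sqrt(C1 + a^2)
 g(a) = sqrt(C1 + a^2)


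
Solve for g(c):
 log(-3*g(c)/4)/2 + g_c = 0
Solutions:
 2*Integral(1/(log(-_y) - 2*log(2) + log(3)), (_y, g(c))) = C1 - c


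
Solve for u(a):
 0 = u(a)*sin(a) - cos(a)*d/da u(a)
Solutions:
 u(a) = C1/cos(a)


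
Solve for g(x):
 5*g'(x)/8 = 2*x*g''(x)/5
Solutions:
 g(x) = C1 + C2*x^(41/16)


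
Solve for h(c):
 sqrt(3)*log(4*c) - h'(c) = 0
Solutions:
 h(c) = C1 + sqrt(3)*c*log(c) - sqrt(3)*c + 2*sqrt(3)*c*log(2)


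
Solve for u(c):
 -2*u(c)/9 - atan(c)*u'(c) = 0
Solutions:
 u(c) = C1*exp(-2*Integral(1/atan(c), c)/9)


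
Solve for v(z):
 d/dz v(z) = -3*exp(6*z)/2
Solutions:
 v(z) = C1 - exp(6*z)/4


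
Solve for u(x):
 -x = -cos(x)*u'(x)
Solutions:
 u(x) = C1 + Integral(x/cos(x), x)


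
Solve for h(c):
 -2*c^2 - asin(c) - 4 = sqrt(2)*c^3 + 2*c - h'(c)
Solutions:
 h(c) = C1 + sqrt(2)*c^4/4 + 2*c^3/3 + c^2 + c*asin(c) + 4*c + sqrt(1 - c^2)


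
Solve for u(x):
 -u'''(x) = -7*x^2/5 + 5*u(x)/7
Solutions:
 u(x) = C3*exp(-5^(1/3)*7^(2/3)*x/7) + 49*x^2/25 + (C1*sin(sqrt(3)*5^(1/3)*7^(2/3)*x/14) + C2*cos(sqrt(3)*5^(1/3)*7^(2/3)*x/14))*exp(5^(1/3)*7^(2/3)*x/14)


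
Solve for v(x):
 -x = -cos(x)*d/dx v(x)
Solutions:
 v(x) = C1 + Integral(x/cos(x), x)


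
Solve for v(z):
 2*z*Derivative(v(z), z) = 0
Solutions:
 v(z) = C1


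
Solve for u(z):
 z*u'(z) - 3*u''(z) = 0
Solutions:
 u(z) = C1 + C2*erfi(sqrt(6)*z/6)


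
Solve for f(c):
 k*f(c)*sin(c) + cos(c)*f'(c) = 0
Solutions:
 f(c) = C1*exp(k*log(cos(c)))


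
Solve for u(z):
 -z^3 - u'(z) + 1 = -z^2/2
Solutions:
 u(z) = C1 - z^4/4 + z^3/6 + z


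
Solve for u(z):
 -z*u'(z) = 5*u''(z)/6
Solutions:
 u(z) = C1 + C2*erf(sqrt(15)*z/5)


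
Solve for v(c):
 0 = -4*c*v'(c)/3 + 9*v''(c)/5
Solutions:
 v(c) = C1 + C2*erfi(sqrt(30)*c/9)


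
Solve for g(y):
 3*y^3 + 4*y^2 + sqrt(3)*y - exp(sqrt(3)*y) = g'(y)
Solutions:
 g(y) = C1 + 3*y^4/4 + 4*y^3/3 + sqrt(3)*y^2/2 - sqrt(3)*exp(sqrt(3)*y)/3


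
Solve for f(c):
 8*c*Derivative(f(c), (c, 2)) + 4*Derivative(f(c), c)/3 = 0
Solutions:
 f(c) = C1 + C2*c^(5/6)


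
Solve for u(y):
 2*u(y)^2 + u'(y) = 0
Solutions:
 u(y) = 1/(C1 + 2*y)


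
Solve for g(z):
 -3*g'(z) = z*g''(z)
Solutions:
 g(z) = C1 + C2/z^2


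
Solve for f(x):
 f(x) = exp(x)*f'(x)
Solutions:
 f(x) = C1*exp(-exp(-x))


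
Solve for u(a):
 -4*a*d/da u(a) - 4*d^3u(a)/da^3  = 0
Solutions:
 u(a) = C1 + Integral(C2*airyai(-a) + C3*airybi(-a), a)


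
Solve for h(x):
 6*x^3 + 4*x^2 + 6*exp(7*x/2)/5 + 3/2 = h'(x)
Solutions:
 h(x) = C1 + 3*x^4/2 + 4*x^3/3 + 3*x/2 + 12*exp(7*x/2)/35


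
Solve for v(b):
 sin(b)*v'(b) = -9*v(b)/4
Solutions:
 v(b) = C1*(cos(b) + 1)^(9/8)/(cos(b) - 1)^(9/8)


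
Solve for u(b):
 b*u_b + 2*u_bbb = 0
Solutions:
 u(b) = C1 + Integral(C2*airyai(-2^(2/3)*b/2) + C3*airybi(-2^(2/3)*b/2), b)


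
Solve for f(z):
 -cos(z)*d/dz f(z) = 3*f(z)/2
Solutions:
 f(z) = C1*(sin(z) - 1)^(3/4)/(sin(z) + 1)^(3/4)


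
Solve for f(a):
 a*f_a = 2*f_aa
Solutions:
 f(a) = C1 + C2*erfi(a/2)


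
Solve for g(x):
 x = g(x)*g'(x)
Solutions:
 g(x) = -sqrt(C1 + x^2)
 g(x) = sqrt(C1 + x^2)


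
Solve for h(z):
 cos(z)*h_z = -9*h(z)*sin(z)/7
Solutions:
 h(z) = C1*cos(z)^(9/7)


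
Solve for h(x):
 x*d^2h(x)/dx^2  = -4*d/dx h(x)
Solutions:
 h(x) = C1 + C2/x^3


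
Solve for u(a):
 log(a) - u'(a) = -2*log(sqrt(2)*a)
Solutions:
 u(a) = C1 + 3*a*log(a) - 3*a + a*log(2)


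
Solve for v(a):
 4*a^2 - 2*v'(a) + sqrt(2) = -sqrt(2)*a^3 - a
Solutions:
 v(a) = C1 + sqrt(2)*a^4/8 + 2*a^3/3 + a^2/4 + sqrt(2)*a/2


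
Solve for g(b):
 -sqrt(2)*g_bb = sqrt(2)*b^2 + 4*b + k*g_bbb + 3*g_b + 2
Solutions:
 g(b) = C1 + C2*exp(sqrt(2)*b*(sqrt(1 - 6*k) - 1)/(2*k)) + C3*exp(-sqrt(2)*b*(sqrt(1 - 6*k) + 1)/(2*k)) - sqrt(2)*b^3/9 - 4*b^2/9 + 2*sqrt(2)*b*k/9 - 2*b/3 + 8*sqrt(2)*b/27


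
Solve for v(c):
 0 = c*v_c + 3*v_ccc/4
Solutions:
 v(c) = C1 + Integral(C2*airyai(-6^(2/3)*c/3) + C3*airybi(-6^(2/3)*c/3), c)


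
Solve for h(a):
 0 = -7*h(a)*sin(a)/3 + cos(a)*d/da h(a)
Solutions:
 h(a) = C1/cos(a)^(7/3)


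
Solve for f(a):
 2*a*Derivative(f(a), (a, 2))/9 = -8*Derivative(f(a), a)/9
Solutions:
 f(a) = C1 + C2/a^3


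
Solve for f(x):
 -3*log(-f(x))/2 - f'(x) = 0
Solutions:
 -li(-f(x)) = C1 - 3*x/2


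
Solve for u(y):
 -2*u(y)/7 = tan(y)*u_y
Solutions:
 u(y) = C1/sin(y)^(2/7)


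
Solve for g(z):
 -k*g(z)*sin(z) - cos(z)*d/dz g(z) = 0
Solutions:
 g(z) = C1*exp(k*log(cos(z)))


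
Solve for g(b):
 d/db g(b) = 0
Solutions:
 g(b) = C1


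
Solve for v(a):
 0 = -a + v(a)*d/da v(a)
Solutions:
 v(a) = -sqrt(C1 + a^2)
 v(a) = sqrt(C1 + a^2)


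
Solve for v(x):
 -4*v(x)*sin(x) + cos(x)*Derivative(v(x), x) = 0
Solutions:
 v(x) = C1/cos(x)^4


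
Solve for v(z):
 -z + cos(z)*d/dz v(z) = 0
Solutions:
 v(z) = C1 + Integral(z/cos(z), z)


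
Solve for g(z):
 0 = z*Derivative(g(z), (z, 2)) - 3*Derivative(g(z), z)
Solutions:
 g(z) = C1 + C2*z^4


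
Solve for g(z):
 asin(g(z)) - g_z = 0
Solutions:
 Integral(1/asin(_y), (_y, g(z))) = C1 + z


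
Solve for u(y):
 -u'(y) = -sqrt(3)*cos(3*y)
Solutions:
 u(y) = C1 + sqrt(3)*sin(3*y)/3


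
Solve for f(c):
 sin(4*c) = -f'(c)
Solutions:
 f(c) = C1 + cos(4*c)/4


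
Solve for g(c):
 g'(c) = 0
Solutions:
 g(c) = C1


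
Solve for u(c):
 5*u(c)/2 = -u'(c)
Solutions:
 u(c) = C1*exp(-5*c/2)


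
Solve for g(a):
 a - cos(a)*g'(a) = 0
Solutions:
 g(a) = C1 + Integral(a/cos(a), a)


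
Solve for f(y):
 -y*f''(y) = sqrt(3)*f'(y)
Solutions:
 f(y) = C1 + C2*y^(1 - sqrt(3))


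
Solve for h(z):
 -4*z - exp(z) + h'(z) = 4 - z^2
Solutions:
 h(z) = C1 - z^3/3 + 2*z^2 + 4*z + exp(z)


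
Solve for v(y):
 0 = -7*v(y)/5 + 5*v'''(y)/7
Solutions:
 v(y) = C3*exp(5^(1/3)*7^(2/3)*y/5) + (C1*sin(sqrt(3)*5^(1/3)*7^(2/3)*y/10) + C2*cos(sqrt(3)*5^(1/3)*7^(2/3)*y/10))*exp(-5^(1/3)*7^(2/3)*y/10)


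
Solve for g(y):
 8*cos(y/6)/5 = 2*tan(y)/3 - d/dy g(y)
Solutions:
 g(y) = C1 - 2*log(cos(y))/3 - 48*sin(y/6)/5


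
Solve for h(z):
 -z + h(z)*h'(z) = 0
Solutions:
 h(z) = -sqrt(C1 + z^2)
 h(z) = sqrt(C1 + z^2)


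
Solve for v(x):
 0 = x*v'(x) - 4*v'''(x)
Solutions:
 v(x) = C1 + Integral(C2*airyai(2^(1/3)*x/2) + C3*airybi(2^(1/3)*x/2), x)


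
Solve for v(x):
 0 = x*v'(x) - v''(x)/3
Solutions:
 v(x) = C1 + C2*erfi(sqrt(6)*x/2)


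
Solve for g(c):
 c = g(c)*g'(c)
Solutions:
 g(c) = -sqrt(C1 + c^2)
 g(c) = sqrt(C1 + c^2)


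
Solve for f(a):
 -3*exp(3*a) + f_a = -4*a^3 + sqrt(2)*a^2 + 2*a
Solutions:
 f(a) = C1 - a^4 + sqrt(2)*a^3/3 + a^2 + exp(3*a)


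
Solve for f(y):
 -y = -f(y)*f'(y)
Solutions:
 f(y) = -sqrt(C1 + y^2)
 f(y) = sqrt(C1 + y^2)


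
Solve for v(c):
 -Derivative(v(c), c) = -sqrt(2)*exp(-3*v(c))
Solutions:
 v(c) = log(C1 + 3*sqrt(2)*c)/3
 v(c) = log((-3^(1/3) - 3^(5/6)*I)*(C1 + sqrt(2)*c)^(1/3)/2)
 v(c) = log((-3^(1/3) + 3^(5/6)*I)*(C1 + sqrt(2)*c)^(1/3)/2)


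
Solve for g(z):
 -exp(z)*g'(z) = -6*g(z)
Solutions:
 g(z) = C1*exp(-6*exp(-z))


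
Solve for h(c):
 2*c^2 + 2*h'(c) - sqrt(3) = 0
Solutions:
 h(c) = C1 - c^3/3 + sqrt(3)*c/2


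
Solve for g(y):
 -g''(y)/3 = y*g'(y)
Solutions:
 g(y) = C1 + C2*erf(sqrt(6)*y/2)


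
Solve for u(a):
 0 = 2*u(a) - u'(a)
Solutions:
 u(a) = C1*exp(2*a)


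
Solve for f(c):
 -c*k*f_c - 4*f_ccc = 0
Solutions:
 f(c) = C1 + Integral(C2*airyai(2^(1/3)*c*(-k)^(1/3)/2) + C3*airybi(2^(1/3)*c*(-k)^(1/3)/2), c)


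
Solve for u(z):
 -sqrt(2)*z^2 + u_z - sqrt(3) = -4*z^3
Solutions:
 u(z) = C1 - z^4 + sqrt(2)*z^3/3 + sqrt(3)*z


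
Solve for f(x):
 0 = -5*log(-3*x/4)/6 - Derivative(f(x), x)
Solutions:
 f(x) = C1 - 5*x*log(-x)/6 + 5*x*(-log(3) + 1 + 2*log(2))/6


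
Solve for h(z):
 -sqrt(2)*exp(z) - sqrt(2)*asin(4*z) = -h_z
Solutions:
 h(z) = C1 + sqrt(2)*(z*asin(4*z) + sqrt(1 - 16*z^2)/4) + sqrt(2)*exp(z)


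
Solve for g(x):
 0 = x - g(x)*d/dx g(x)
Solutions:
 g(x) = -sqrt(C1 + x^2)
 g(x) = sqrt(C1 + x^2)


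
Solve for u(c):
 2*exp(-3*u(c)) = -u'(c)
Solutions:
 u(c) = log(C1 - 6*c)/3
 u(c) = log((-3^(1/3) - 3^(5/6)*I)*(C1 - 2*c)^(1/3)/2)
 u(c) = log((-3^(1/3) + 3^(5/6)*I)*(C1 - 2*c)^(1/3)/2)


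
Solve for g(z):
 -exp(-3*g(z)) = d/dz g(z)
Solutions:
 g(z) = log(C1 - 3*z)/3
 g(z) = log((-3^(1/3) - 3^(5/6)*I)*(C1 - z)^(1/3)/2)
 g(z) = log((-3^(1/3) + 3^(5/6)*I)*(C1 - z)^(1/3)/2)


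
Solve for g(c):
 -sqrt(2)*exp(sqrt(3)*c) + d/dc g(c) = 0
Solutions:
 g(c) = C1 + sqrt(6)*exp(sqrt(3)*c)/3


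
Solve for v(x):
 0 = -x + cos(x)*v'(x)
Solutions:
 v(x) = C1 + Integral(x/cos(x), x)


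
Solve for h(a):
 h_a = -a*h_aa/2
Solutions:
 h(a) = C1 + C2/a


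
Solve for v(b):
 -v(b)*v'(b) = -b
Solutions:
 v(b) = -sqrt(C1 + b^2)
 v(b) = sqrt(C1 + b^2)


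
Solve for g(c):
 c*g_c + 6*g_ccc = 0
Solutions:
 g(c) = C1 + Integral(C2*airyai(-6^(2/3)*c/6) + C3*airybi(-6^(2/3)*c/6), c)


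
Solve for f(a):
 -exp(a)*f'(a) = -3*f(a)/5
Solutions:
 f(a) = C1*exp(-3*exp(-a)/5)


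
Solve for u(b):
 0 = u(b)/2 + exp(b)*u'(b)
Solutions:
 u(b) = C1*exp(exp(-b)/2)


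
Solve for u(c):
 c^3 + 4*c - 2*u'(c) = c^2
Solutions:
 u(c) = C1 + c^4/8 - c^3/6 + c^2


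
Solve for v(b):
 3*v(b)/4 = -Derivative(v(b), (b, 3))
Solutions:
 v(b) = C3*exp(-6^(1/3)*b/2) + (C1*sin(2^(1/3)*3^(5/6)*b/4) + C2*cos(2^(1/3)*3^(5/6)*b/4))*exp(6^(1/3)*b/4)


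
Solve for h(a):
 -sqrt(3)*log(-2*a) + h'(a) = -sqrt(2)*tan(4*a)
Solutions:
 h(a) = C1 + sqrt(3)*a*(log(-a) - 1) + sqrt(3)*a*log(2) + sqrt(2)*log(cos(4*a))/4


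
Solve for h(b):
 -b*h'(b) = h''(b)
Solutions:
 h(b) = C1 + C2*erf(sqrt(2)*b/2)


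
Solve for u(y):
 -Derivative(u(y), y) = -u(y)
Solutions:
 u(y) = C1*exp(y)


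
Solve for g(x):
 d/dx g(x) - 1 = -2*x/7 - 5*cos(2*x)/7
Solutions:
 g(x) = C1 - x^2/7 + x - 5*sin(2*x)/14


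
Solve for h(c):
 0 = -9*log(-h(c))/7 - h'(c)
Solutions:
 -li(-h(c)) = C1 - 9*c/7


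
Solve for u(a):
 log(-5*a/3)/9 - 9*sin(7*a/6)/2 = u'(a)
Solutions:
 u(a) = C1 + a*log(-a)/9 - a*log(3)/9 - a/9 + a*log(5)/9 + 27*cos(7*a/6)/7


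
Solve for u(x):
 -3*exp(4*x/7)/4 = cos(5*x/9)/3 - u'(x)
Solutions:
 u(x) = C1 + 21*exp(4*x/7)/16 + 3*sin(5*x/9)/5


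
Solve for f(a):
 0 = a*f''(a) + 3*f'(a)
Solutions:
 f(a) = C1 + C2/a^2


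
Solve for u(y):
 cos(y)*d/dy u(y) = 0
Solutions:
 u(y) = C1


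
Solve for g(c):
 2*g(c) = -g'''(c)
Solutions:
 g(c) = C3*exp(-2^(1/3)*c) + (C1*sin(2^(1/3)*sqrt(3)*c/2) + C2*cos(2^(1/3)*sqrt(3)*c/2))*exp(2^(1/3)*c/2)


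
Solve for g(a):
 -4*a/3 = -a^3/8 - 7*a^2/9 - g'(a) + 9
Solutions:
 g(a) = C1 - a^4/32 - 7*a^3/27 + 2*a^2/3 + 9*a


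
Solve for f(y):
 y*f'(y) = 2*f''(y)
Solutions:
 f(y) = C1 + C2*erfi(y/2)


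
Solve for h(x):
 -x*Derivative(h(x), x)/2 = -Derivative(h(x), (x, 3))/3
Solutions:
 h(x) = C1 + Integral(C2*airyai(2^(2/3)*3^(1/3)*x/2) + C3*airybi(2^(2/3)*3^(1/3)*x/2), x)


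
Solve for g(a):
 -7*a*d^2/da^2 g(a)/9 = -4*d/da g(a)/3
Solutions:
 g(a) = C1 + C2*a^(19/7)


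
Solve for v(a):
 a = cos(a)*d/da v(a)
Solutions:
 v(a) = C1 + Integral(a/cos(a), a)


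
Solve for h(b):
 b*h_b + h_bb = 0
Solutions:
 h(b) = C1 + C2*erf(sqrt(2)*b/2)


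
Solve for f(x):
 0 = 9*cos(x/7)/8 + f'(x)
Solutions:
 f(x) = C1 - 63*sin(x/7)/8


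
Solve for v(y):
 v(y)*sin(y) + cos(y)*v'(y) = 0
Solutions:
 v(y) = C1*cos(y)


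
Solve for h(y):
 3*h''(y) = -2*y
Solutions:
 h(y) = C1 + C2*y - y^3/9


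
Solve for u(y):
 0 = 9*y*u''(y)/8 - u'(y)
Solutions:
 u(y) = C1 + C2*y^(17/9)


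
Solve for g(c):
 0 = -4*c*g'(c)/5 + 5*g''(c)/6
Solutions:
 g(c) = C1 + C2*erfi(2*sqrt(3)*c/5)


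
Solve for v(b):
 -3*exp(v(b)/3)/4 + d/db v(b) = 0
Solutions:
 v(b) = 3*log(-1/(C1 + 3*b)) + 3*log(12)


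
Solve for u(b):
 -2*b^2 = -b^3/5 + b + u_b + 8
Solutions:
 u(b) = C1 + b^4/20 - 2*b^3/3 - b^2/2 - 8*b


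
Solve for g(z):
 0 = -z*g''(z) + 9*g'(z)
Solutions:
 g(z) = C1 + C2*z^10


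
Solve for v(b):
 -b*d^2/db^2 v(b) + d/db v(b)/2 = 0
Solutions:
 v(b) = C1 + C2*b^(3/2)


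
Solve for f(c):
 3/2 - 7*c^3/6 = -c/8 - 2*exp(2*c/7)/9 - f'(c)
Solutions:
 f(c) = C1 + 7*c^4/24 - c^2/16 - 3*c/2 - 7*exp(2*c/7)/9


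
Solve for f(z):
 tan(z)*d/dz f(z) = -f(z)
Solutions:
 f(z) = C1/sin(z)


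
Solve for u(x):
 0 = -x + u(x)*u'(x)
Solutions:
 u(x) = -sqrt(C1 + x^2)
 u(x) = sqrt(C1 + x^2)


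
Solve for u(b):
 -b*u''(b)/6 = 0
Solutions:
 u(b) = C1 + C2*b


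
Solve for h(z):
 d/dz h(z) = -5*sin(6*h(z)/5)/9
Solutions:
 5*z/9 + 5*log(cos(6*h(z)/5) - 1)/12 - 5*log(cos(6*h(z)/5) + 1)/12 = C1


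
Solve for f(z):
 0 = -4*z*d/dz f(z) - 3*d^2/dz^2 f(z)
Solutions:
 f(z) = C1 + C2*erf(sqrt(6)*z/3)


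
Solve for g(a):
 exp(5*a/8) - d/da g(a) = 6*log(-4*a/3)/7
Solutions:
 g(a) = C1 - 6*a*log(-a)/7 + 6*a*(-2*log(2) + 1 + log(3))/7 + 8*exp(5*a/8)/5


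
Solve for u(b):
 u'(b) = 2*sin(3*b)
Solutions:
 u(b) = C1 - 2*cos(3*b)/3


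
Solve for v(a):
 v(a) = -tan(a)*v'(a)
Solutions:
 v(a) = C1/sin(a)


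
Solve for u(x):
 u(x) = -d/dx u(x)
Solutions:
 u(x) = C1*exp(-x)


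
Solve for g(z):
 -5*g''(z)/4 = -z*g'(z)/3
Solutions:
 g(z) = C1 + C2*erfi(sqrt(30)*z/15)


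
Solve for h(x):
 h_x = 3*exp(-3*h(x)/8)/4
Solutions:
 h(x) = 8*log(C1 + 9*x/32)/3
 h(x) = 8*log((-6^(1/3) - 2^(1/3)*3^(5/6)*I)*(C1 + 3*x)^(1/3)/8)
 h(x) = 8*log((-6^(1/3) + 2^(1/3)*3^(5/6)*I)*(C1 + 3*x)^(1/3)/8)


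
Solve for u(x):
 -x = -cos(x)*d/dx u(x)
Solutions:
 u(x) = C1 + Integral(x/cos(x), x)


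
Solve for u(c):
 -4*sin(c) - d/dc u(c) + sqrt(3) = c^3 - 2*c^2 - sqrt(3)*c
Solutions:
 u(c) = C1 - c^4/4 + 2*c^3/3 + sqrt(3)*c^2/2 + sqrt(3)*c + 4*cos(c)


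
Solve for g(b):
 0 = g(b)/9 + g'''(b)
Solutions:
 g(b) = C3*exp(-3^(1/3)*b/3) + (C1*sin(3^(5/6)*b/6) + C2*cos(3^(5/6)*b/6))*exp(3^(1/3)*b/6)


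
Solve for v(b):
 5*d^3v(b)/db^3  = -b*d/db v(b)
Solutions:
 v(b) = C1 + Integral(C2*airyai(-5^(2/3)*b/5) + C3*airybi(-5^(2/3)*b/5), b)


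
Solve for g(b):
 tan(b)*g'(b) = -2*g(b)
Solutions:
 g(b) = C1/sin(b)^2


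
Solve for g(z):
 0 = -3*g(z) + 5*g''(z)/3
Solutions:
 g(z) = C1*exp(-3*sqrt(5)*z/5) + C2*exp(3*sqrt(5)*z/5)


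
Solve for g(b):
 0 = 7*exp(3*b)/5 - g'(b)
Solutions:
 g(b) = C1 + 7*exp(3*b)/15


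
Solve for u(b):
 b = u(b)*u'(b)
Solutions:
 u(b) = -sqrt(C1 + b^2)
 u(b) = sqrt(C1 + b^2)


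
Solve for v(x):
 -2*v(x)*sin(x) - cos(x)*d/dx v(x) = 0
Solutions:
 v(x) = C1*cos(x)^2


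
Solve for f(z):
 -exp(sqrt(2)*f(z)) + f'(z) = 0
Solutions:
 f(z) = sqrt(2)*(2*log(-1/(C1 + z)) - log(2))/4


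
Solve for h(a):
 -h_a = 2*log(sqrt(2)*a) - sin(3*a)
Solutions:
 h(a) = C1 - 2*a*log(a) - a*log(2) + 2*a - cos(3*a)/3


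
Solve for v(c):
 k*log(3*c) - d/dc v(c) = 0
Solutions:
 v(c) = C1 + c*k*log(c) - c*k + c*k*log(3)


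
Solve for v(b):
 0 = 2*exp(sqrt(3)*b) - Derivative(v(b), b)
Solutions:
 v(b) = C1 + 2*sqrt(3)*exp(sqrt(3)*b)/3


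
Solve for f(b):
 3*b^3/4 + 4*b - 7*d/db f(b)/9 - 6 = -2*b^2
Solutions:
 f(b) = C1 + 27*b^4/112 + 6*b^3/7 + 18*b^2/7 - 54*b/7


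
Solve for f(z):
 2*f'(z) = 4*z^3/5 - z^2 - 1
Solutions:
 f(z) = C1 + z^4/10 - z^3/6 - z/2


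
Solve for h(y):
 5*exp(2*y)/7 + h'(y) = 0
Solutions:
 h(y) = C1 - 5*exp(2*y)/14


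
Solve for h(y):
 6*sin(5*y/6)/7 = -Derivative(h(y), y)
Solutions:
 h(y) = C1 + 36*cos(5*y/6)/35


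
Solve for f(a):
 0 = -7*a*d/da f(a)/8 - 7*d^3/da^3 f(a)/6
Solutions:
 f(a) = C1 + Integral(C2*airyai(-6^(1/3)*a/2) + C3*airybi(-6^(1/3)*a/2), a)


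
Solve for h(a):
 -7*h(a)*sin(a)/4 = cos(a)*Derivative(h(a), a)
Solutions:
 h(a) = C1*cos(a)^(7/4)


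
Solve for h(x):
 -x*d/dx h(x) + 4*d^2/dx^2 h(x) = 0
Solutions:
 h(x) = C1 + C2*erfi(sqrt(2)*x/4)


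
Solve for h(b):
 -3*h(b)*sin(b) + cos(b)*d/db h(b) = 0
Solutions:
 h(b) = C1/cos(b)^3


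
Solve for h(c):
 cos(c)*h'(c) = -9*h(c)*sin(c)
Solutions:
 h(c) = C1*cos(c)^9


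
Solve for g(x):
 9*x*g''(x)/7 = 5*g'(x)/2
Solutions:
 g(x) = C1 + C2*x^(53/18)


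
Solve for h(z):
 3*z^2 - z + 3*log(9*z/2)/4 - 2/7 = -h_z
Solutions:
 h(z) = C1 - z^3 + z^2/2 - 3*z*log(z)/4 - 3*z*log(3)/2 + 3*z*log(2)/4 + 29*z/28


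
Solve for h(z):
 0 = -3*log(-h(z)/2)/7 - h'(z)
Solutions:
 7*Integral(1/(log(-_y) - log(2)), (_y, h(z)))/3 = C1 - z


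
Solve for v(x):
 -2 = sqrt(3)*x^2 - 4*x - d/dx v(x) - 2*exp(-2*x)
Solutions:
 v(x) = C1 + sqrt(3)*x^3/3 - 2*x^2 + 2*x + exp(-2*x)


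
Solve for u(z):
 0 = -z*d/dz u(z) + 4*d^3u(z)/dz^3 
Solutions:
 u(z) = C1 + Integral(C2*airyai(2^(1/3)*z/2) + C3*airybi(2^(1/3)*z/2), z)


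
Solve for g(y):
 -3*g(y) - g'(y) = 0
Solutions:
 g(y) = C1*exp(-3*y)


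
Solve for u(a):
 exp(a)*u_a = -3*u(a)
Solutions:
 u(a) = C1*exp(3*exp(-a))


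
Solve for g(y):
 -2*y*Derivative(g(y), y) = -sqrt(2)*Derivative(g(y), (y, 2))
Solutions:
 g(y) = C1 + C2*erfi(2^(3/4)*y/2)


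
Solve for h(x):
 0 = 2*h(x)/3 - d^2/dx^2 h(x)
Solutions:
 h(x) = C1*exp(-sqrt(6)*x/3) + C2*exp(sqrt(6)*x/3)


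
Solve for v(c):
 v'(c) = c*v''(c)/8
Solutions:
 v(c) = C1 + C2*c^9


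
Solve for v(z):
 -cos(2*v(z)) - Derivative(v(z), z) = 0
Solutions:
 v(z) = -asin((C1 + exp(4*z))/(C1 - exp(4*z)))/2 + pi/2
 v(z) = asin((C1 + exp(4*z))/(C1 - exp(4*z)))/2


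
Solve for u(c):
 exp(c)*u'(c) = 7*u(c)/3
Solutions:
 u(c) = C1*exp(-7*exp(-c)/3)


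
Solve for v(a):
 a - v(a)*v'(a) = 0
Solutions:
 v(a) = -sqrt(C1 + a^2)
 v(a) = sqrt(C1 + a^2)


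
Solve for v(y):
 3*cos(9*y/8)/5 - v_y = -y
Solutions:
 v(y) = C1 + y^2/2 + 8*sin(9*y/8)/15


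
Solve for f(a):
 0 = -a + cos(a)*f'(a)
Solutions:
 f(a) = C1 + Integral(a/cos(a), a)


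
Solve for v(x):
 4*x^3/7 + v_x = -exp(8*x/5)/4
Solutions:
 v(x) = C1 - x^4/7 - 5*exp(8*x/5)/32


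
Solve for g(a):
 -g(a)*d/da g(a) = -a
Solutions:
 g(a) = -sqrt(C1 + a^2)
 g(a) = sqrt(C1 + a^2)


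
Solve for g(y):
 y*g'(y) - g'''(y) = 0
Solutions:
 g(y) = C1 + Integral(C2*airyai(y) + C3*airybi(y), y)


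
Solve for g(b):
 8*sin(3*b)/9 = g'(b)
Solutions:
 g(b) = C1 - 8*cos(3*b)/27


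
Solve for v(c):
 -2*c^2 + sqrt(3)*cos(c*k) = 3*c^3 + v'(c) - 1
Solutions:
 v(c) = C1 - 3*c^4/4 - 2*c^3/3 + c + sqrt(3)*sin(c*k)/k


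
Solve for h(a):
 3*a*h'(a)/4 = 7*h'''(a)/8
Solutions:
 h(a) = C1 + Integral(C2*airyai(6^(1/3)*7^(2/3)*a/7) + C3*airybi(6^(1/3)*7^(2/3)*a/7), a)


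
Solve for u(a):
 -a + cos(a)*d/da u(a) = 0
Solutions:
 u(a) = C1 + Integral(a/cos(a), a)


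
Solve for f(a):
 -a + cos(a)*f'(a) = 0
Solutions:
 f(a) = C1 + Integral(a/cos(a), a)


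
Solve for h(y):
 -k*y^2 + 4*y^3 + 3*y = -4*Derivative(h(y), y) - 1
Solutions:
 h(y) = C1 + k*y^3/12 - y^4/4 - 3*y^2/8 - y/4


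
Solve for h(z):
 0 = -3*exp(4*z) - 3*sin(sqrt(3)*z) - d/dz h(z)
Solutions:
 h(z) = C1 - 3*exp(4*z)/4 + sqrt(3)*cos(sqrt(3)*z)


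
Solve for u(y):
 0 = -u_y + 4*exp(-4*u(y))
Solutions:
 u(y) = log(-I*(C1 + 16*y)^(1/4))
 u(y) = log(I*(C1 + 16*y)^(1/4))
 u(y) = log(-(C1 + 16*y)^(1/4))
 u(y) = log(C1 + 16*y)/4


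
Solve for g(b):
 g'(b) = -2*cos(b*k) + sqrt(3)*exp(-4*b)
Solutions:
 g(b) = C1 - sqrt(3)*exp(-4*b)/4 - 2*sin(b*k)/k


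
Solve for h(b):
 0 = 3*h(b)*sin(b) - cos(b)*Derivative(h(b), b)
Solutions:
 h(b) = C1/cos(b)^3


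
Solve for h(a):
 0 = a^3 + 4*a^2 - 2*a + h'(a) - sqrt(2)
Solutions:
 h(a) = C1 - a^4/4 - 4*a^3/3 + a^2 + sqrt(2)*a


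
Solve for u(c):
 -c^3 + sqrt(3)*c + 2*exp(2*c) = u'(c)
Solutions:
 u(c) = C1 - c^4/4 + sqrt(3)*c^2/2 + exp(2*c)


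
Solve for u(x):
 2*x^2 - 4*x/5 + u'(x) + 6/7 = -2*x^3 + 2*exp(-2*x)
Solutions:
 u(x) = C1 - x^4/2 - 2*x^3/3 + 2*x^2/5 - 6*x/7 - exp(-2*x)


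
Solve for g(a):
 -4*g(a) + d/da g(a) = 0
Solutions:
 g(a) = C1*exp(4*a)


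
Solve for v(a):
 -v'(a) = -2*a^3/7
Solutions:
 v(a) = C1 + a^4/14


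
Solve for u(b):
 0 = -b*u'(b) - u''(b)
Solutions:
 u(b) = C1 + C2*erf(sqrt(2)*b/2)


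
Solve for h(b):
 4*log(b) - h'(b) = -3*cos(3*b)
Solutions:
 h(b) = C1 + 4*b*log(b) - 4*b + sin(3*b)


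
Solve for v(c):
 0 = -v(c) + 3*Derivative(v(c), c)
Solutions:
 v(c) = C1*exp(c/3)


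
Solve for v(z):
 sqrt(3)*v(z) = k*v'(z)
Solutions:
 v(z) = C1*exp(sqrt(3)*z/k)


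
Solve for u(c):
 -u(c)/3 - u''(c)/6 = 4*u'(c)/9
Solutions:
 u(c) = (C1*sin(sqrt(2)*c/3) + C2*cos(sqrt(2)*c/3))*exp(-4*c/3)


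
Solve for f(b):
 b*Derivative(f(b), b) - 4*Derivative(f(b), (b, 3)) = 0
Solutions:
 f(b) = C1 + Integral(C2*airyai(2^(1/3)*b/2) + C3*airybi(2^(1/3)*b/2), b)


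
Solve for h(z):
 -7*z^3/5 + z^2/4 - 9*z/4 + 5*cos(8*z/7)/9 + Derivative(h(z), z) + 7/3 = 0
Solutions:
 h(z) = C1 + 7*z^4/20 - z^3/12 + 9*z^2/8 - 7*z/3 - 35*sin(8*z/7)/72


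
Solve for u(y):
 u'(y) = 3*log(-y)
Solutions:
 u(y) = C1 + 3*y*log(-y) - 3*y


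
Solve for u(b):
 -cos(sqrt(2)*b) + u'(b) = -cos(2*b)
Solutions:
 u(b) = C1 - sin(2*b)/2 + sqrt(2)*sin(sqrt(2)*b)/2


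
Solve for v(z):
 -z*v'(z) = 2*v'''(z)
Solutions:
 v(z) = C1 + Integral(C2*airyai(-2^(2/3)*z/2) + C3*airybi(-2^(2/3)*z/2), z)


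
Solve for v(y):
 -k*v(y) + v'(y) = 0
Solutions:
 v(y) = C1*exp(k*y)


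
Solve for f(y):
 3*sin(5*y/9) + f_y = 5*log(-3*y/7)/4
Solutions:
 f(y) = C1 + 5*y*log(-y)/4 - 5*y*log(7)/4 - 5*y/4 + 5*y*log(3)/4 + 27*cos(5*y/9)/5


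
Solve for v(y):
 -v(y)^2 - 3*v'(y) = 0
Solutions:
 v(y) = 3/(C1 + y)


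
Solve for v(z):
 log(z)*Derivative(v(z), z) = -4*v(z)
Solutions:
 v(z) = C1*exp(-4*li(z))


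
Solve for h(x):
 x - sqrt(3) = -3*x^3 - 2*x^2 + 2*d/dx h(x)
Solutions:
 h(x) = C1 + 3*x^4/8 + x^3/3 + x^2/4 - sqrt(3)*x/2


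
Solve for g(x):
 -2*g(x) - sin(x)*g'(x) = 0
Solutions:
 g(x) = C1*(cos(x) + 1)/(cos(x) - 1)


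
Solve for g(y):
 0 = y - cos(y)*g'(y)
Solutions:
 g(y) = C1 + Integral(y/cos(y), y)


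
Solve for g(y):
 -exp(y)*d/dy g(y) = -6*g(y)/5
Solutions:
 g(y) = C1*exp(-6*exp(-y)/5)


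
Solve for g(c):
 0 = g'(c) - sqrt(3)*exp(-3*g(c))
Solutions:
 g(c) = log(C1 + 3*sqrt(3)*c)/3
 g(c) = log((-3^(1/3) - 3^(5/6)*I)*(C1 + sqrt(3)*c)^(1/3)/2)
 g(c) = log((-3^(1/3) + 3^(5/6)*I)*(C1 + sqrt(3)*c)^(1/3)/2)


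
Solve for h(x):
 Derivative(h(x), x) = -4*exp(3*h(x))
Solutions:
 h(x) = log((-3^(2/3) - 3*3^(1/6)*I)*(1/(C1 + 4*x))^(1/3)/6)
 h(x) = log((-3^(2/3) + 3*3^(1/6)*I)*(1/(C1 + 4*x))^(1/3)/6)
 h(x) = log(1/(C1 + 12*x))/3


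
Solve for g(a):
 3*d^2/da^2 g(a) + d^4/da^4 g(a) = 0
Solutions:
 g(a) = C1 + C2*a + C3*sin(sqrt(3)*a) + C4*cos(sqrt(3)*a)


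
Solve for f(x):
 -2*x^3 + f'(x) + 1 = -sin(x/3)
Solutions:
 f(x) = C1 + x^4/2 - x + 3*cos(x/3)


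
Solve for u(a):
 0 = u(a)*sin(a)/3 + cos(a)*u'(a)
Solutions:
 u(a) = C1*cos(a)^(1/3)


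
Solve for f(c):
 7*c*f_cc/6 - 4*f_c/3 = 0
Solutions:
 f(c) = C1 + C2*c^(15/7)


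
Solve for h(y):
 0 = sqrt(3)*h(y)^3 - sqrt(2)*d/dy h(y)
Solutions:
 h(y) = -sqrt(-1/(C1 + sqrt(6)*y))
 h(y) = sqrt(-1/(C1 + sqrt(6)*y))


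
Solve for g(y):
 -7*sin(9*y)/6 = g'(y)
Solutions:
 g(y) = C1 + 7*cos(9*y)/54


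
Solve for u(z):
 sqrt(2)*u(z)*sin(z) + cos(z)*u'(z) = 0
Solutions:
 u(z) = C1*cos(z)^(sqrt(2))


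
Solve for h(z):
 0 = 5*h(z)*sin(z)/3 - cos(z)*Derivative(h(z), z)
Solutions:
 h(z) = C1/cos(z)^(5/3)


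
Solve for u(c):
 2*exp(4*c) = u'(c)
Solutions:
 u(c) = C1 + exp(4*c)/2


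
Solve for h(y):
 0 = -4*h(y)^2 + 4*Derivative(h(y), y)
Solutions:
 h(y) = -1/(C1 + y)


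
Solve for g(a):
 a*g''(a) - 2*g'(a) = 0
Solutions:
 g(a) = C1 + C2*a^3


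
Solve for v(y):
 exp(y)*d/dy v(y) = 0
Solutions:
 v(y) = C1


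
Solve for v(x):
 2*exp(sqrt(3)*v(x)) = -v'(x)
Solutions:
 v(x) = sqrt(3)*(2*log(1/(C1 + 2*x)) - log(3))/6
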